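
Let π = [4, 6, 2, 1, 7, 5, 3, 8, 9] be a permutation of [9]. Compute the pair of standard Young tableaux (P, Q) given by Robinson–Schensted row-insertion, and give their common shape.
P = [1, 3, 7, 8, 9] / [2, 5] / [4, 6];  Q = [1, 2, 5, 8, 9] / [3, 6] / [4, 7];  common shape = (5, 2, 2)

Row-insert the values π_1, π_2, … into P one at a time, bumping the leftmost entry strictly greater than the inserted value down to the next row. The recording tableau Q records, in position (i, j), the step at which that cell was added to P.
  Insert 4 (step 1): P = [4];  Q = [1]
  Insert 6 (step 2): P = [4, 6];  Q = [1, 2]
  Insert 2 (step 3): P = [2, 6] / [4];  Q = [1, 2] / [3]
  Insert 1 (step 4): P = [1, 6] / [2] / [4];  Q = [1, 2] / [3] / [4]
  Insert 7 (step 5): P = [1, 6, 7] / [2] / [4];  Q = [1, 2, 5] / [3] / [4]
  Insert 5 (step 6): P = [1, 5, 7] / [2, 6] / [4];  Q = [1, 2, 5] / [3, 6] / [4]
  Insert 3 (step 7): P = [1, 3, 7] / [2, 5] / [4, 6];  Q = [1, 2, 5] / [3, 6] / [4, 7]
  Insert 8 (step 8): P = [1, 3, 7, 8] / [2, 5] / [4, 6];  Q = [1, 2, 5, 8] / [3, 6] / [4, 7]
  Insert 9 (step 9): P = [1, 3, 7, 8, 9] / [2, 5] / [4, 6];  Q = [1, 2, 5, 8, 9] / [3, 6] / [4, 7]
Final shape: (5, 2, 2).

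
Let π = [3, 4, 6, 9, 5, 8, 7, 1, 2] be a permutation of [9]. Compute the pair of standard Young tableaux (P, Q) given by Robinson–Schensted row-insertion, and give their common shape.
P = [1, 2, 5, 7] / [3, 4] / [6, 8] / [9];  Q = [1, 2, 3, 4] / [5, 6] / [7, 9] / [8];  common shape = (4, 2, 2, 1)

Row-insert the values π_1, π_2, … into P one at a time, bumping the leftmost entry strictly greater than the inserted value down to the next row. The recording tableau Q records, in position (i, j), the step at which that cell was added to P.
  Insert 3 (step 1): P = [3];  Q = [1]
  Insert 4 (step 2): P = [3, 4];  Q = [1, 2]
  Insert 6 (step 3): P = [3, 4, 6];  Q = [1, 2, 3]
  Insert 9 (step 4): P = [3, 4, 6, 9];  Q = [1, 2, 3, 4]
  Insert 5 (step 5): P = [3, 4, 5, 9] / [6];  Q = [1, 2, 3, 4] / [5]
  Insert 8 (step 6): P = [3, 4, 5, 8] / [6, 9];  Q = [1, 2, 3, 4] / [5, 6]
  Insert 7 (step 7): P = [3, 4, 5, 7] / [6, 8] / [9];  Q = [1, 2, 3, 4] / [5, 6] / [7]
  Insert 1 (step 8): P = [1, 4, 5, 7] / [3, 8] / [6] / [9];  Q = [1, 2, 3, 4] / [5, 6] / [7] / [8]
  Insert 2 (step 9): P = [1, 2, 5, 7] / [3, 4] / [6, 8] / [9];  Q = [1, 2, 3, 4] / [5, 6] / [7, 9] / [8]
Final shape: (4, 2, 2, 1).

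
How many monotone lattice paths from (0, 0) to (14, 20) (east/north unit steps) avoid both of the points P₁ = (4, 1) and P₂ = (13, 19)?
Number of paths = 643946640

Inclusion–exclusion. Total paths: C(34, 14) = 1391975640. Through P₁: C(5, 4)·C(29, 10) = 100150050. Through P₂: C(32, 13)·C(2, 1) = 694747200. Since P₁ is strictly southwest of P₂, a monotone path through both must visit P₁ then P₂; paths through both = C(5, 4)·C(27, 9)·C(2, 1) = 46868250. Avoid both = 1391975640 − 100150050 − 694747200 + 46868250 = 643946640.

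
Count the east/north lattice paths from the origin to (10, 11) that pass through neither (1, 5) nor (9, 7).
Number of paths = 266836

Inclusion–exclusion. Total paths: C(21, 10) = 352716. Through P₁: C(6, 1)·C(15, 9) = 30030. Through P₂: C(16, 9)·C(5, 1) = 57200. Since P₁ is strictly southwest of P₂, a monotone path through both must visit P₁ then P₂; paths through both = C(6, 1)·C(10, 8)·C(5, 1) = 1350. Avoid both = 352716 − 30030 − 57200 + 1350 = 266836.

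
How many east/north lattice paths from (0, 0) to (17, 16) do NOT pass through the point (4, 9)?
Number of paths = 1111376310

Total paths from (0, 0) to (17, 16): C(33, 17) = 1166803110. Paths through (4, 9): (paths (0, 0) → (4, 9)) × (paths (4, 9) → (17, 16)) = C(13, 4) · C(20, 13) = 715 · 77520 = 55426800. Avoidance count = 1166803110 − 55426800 = 1111376310.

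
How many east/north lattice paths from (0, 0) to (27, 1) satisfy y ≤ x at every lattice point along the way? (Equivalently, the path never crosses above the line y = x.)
Number of paths = 27

By the reflection principle (André's argument), the number of monotone paths to (27, 1) with n ≤ m that never go above y = x is C(28, 27) − C(28, 28) = 28 − 1 = 27.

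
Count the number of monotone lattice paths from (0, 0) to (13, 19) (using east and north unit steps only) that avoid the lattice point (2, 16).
Number of paths = 347317908

Total paths from (0, 0) to (13, 19): C(32, 13) = 347373600. Paths through (2, 16): (paths (0, 0) → (2, 16)) × (paths (2, 16) → (13, 19)) = C(18, 2) · C(14, 11) = 153 · 364 = 55692. Avoidance count = 347373600 − 55692 = 347317908.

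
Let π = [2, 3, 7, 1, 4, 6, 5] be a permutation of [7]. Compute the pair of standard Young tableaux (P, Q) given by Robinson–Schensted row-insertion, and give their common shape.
P = [1, 3, 4, 5] / [2, 6] / [7];  Q = [1, 2, 3, 6] / [4, 5] / [7];  common shape = (4, 2, 1)

Row-insert the values π_1, π_2, … into P one at a time, bumping the leftmost entry strictly greater than the inserted value down to the next row. The recording tableau Q records, in position (i, j), the step at which that cell was added to P.
  Insert 2 (step 1): P = [2];  Q = [1]
  Insert 3 (step 2): P = [2, 3];  Q = [1, 2]
  Insert 7 (step 3): P = [2, 3, 7];  Q = [1, 2, 3]
  Insert 1 (step 4): P = [1, 3, 7] / [2];  Q = [1, 2, 3] / [4]
  Insert 4 (step 5): P = [1, 3, 4] / [2, 7];  Q = [1, 2, 3] / [4, 5]
  Insert 6 (step 6): P = [1, 3, 4, 6] / [2, 7];  Q = [1, 2, 3, 6] / [4, 5]
  Insert 5 (step 7): P = [1, 3, 4, 5] / [2, 6] / [7];  Q = [1, 2, 3, 6] / [4, 5] / [7]
Final shape: (4, 2, 1).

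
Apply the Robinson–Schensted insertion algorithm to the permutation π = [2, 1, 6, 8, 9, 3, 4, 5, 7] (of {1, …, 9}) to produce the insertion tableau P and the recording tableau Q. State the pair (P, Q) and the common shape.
P = [1, 3, 4, 5, 7] / [2, 6, 8, 9];  Q = [1, 3, 4, 5, 9] / [2, 6, 7, 8];  common shape = (5, 4)

Row-insert the values π_1, π_2, … into P one at a time, bumping the leftmost entry strictly greater than the inserted value down to the next row. The recording tableau Q records, in position (i, j), the step at which that cell was added to P.
  Insert 2 (step 1): P = [2];  Q = [1]
  Insert 1 (step 2): P = [1] / [2];  Q = [1] / [2]
  Insert 6 (step 3): P = [1, 6] / [2];  Q = [1, 3] / [2]
  Insert 8 (step 4): P = [1, 6, 8] / [2];  Q = [1, 3, 4] / [2]
  Insert 9 (step 5): P = [1, 6, 8, 9] / [2];  Q = [1, 3, 4, 5] / [2]
  Insert 3 (step 6): P = [1, 3, 8, 9] / [2, 6];  Q = [1, 3, 4, 5] / [2, 6]
  Insert 4 (step 7): P = [1, 3, 4, 9] / [2, 6, 8];  Q = [1, 3, 4, 5] / [2, 6, 7]
  Insert 5 (step 8): P = [1, 3, 4, 5] / [2, 6, 8, 9];  Q = [1, 3, 4, 5] / [2, 6, 7, 8]
  Insert 7 (step 9): P = [1, 3, 4, 5, 7] / [2, 6, 8, 9];  Q = [1, 3, 4, 5, 9] / [2, 6, 7, 8]
Final shape: (5, 4).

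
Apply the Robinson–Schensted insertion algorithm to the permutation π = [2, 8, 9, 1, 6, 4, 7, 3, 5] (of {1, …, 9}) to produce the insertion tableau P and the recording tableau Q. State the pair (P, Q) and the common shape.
P = [1, 3, 5] / [2, 4, 7] / [6, 9] / [8];  Q = [1, 2, 3] / [4, 5, 7] / [6, 9] / [8];  common shape = (3, 3, 2, 1)

Row-insert the values π_1, π_2, … into P one at a time, bumping the leftmost entry strictly greater than the inserted value down to the next row. The recording tableau Q records, in position (i, j), the step at which that cell was added to P.
  Insert 2 (step 1): P = [2];  Q = [1]
  Insert 8 (step 2): P = [2, 8];  Q = [1, 2]
  Insert 9 (step 3): P = [2, 8, 9];  Q = [1, 2, 3]
  Insert 1 (step 4): P = [1, 8, 9] / [2];  Q = [1, 2, 3] / [4]
  Insert 6 (step 5): P = [1, 6, 9] / [2, 8];  Q = [1, 2, 3] / [4, 5]
  Insert 4 (step 6): P = [1, 4, 9] / [2, 6] / [8];  Q = [1, 2, 3] / [4, 5] / [6]
  Insert 7 (step 7): P = [1, 4, 7] / [2, 6, 9] / [8];  Q = [1, 2, 3] / [4, 5, 7] / [6]
  Insert 3 (step 8): P = [1, 3, 7] / [2, 4, 9] / [6] / [8];  Q = [1, 2, 3] / [4, 5, 7] / [6] / [8]
  Insert 5 (step 9): P = [1, 3, 5] / [2, 4, 7] / [6, 9] / [8];  Q = [1, 2, 3] / [4, 5, 7] / [6, 9] / [8]
Final shape: (3, 3, 2, 1).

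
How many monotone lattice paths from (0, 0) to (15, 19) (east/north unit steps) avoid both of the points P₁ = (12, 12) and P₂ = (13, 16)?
Number of paths = 988037450

Inclusion–exclusion. Total paths: C(34, 15) = 1855967520. Through P₁: C(24, 12)·C(10, 3) = 324498720. Through P₂: C(29, 13)·C(5, 2) = 678639150. Since P₁ is strictly southwest of P₂, a monotone path through both must visit P₁ then P₂; paths through both = C(24, 12)·C(5, 1)·C(5, 2) = 135207800. Avoid both = 1855967520 − 324498720 − 678639150 + 135207800 = 988037450.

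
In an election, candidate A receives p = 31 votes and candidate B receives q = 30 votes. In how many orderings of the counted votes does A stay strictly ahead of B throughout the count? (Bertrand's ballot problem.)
Strict-lead orderings = 3814986502092304

Total orderings of the 61 votes with 31 for A: C(61, 31) = 232714176627630544. By the Bertrand ballot formula (Cycle Lemma / reflection principle), the number of orderings in which A is strictly ahead of B throughout is (p − q)/(p + q) · C(p + q, p) = (31 − 30)/(31 + 30) · 232714176627630544 = 3814986502092304.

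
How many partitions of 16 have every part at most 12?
p(16, parts ≤ 12) = 224

Partitions of 16 with all parts ≤ 12: 12+4, 12+3+1, 12+2+2, 12+2+1+1, 12+1+1+1+1, 11+5, 11+4+1, 11+3+2, 11+3+1+1, 11+2+2+1, 11+2+1+1+1, 11+1+1+1+1+1, 10+6, 10+5+1, 10+4+2, 10+4+1+1, 10+3+3, 10+3+2+1, 10+3+1+1+1, 10+2+2+2, 10+2+2+1+1, 10+2+1+1+1+1, 10+1+1+1+1+1+1, 9+7, 9+6+1, 9+5+2, 9+5+1+1, 9+4+3, 9+4+2+1, 9+4+1+1+1, … (224 total). Count = 224.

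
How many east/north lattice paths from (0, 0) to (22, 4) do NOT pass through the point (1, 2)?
Number of paths = 14191

Total paths from (0, 0) to (22, 4): C(26, 22) = 14950. Paths through (1, 2): (paths (0, 0) → (1, 2)) × (paths (1, 2) → (22, 4)) = C(3, 1) · C(23, 21) = 3 · 253 = 759. Avoidance count = 14950 − 759 = 14191.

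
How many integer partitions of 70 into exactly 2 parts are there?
p(70, 2 parts) = 35

Partitions of n into exactly k parts are in bijection with partitions of n − k into at most k parts (subtract 1 from each part). So p(70, exactly 2) = p(68, parts ≤ 2). Computing via the recurrence p(m, j) = p(m, j−1) + p(m−j, j) gives 35.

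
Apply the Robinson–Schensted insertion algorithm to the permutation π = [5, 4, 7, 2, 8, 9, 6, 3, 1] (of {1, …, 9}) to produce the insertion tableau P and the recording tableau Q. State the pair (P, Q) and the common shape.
P = [1, 3, 8, 9] / [2, 6] / [4, 7] / [5];  Q = [1, 3, 5, 6] / [2, 7] / [4, 8] / [9];  common shape = (4, 2, 2, 1)

Row-insert the values π_1, π_2, … into P one at a time, bumping the leftmost entry strictly greater than the inserted value down to the next row. The recording tableau Q records, in position (i, j), the step at which that cell was added to P.
  Insert 5 (step 1): P = [5];  Q = [1]
  Insert 4 (step 2): P = [4] / [5];  Q = [1] / [2]
  Insert 7 (step 3): P = [4, 7] / [5];  Q = [1, 3] / [2]
  Insert 2 (step 4): P = [2, 7] / [4] / [5];  Q = [1, 3] / [2] / [4]
  Insert 8 (step 5): P = [2, 7, 8] / [4] / [5];  Q = [1, 3, 5] / [2] / [4]
  Insert 9 (step 6): P = [2, 7, 8, 9] / [4] / [5];  Q = [1, 3, 5, 6] / [2] / [4]
  Insert 6 (step 7): P = [2, 6, 8, 9] / [4, 7] / [5];  Q = [1, 3, 5, 6] / [2, 7] / [4]
  Insert 3 (step 8): P = [2, 3, 8, 9] / [4, 6] / [5, 7];  Q = [1, 3, 5, 6] / [2, 7] / [4, 8]
  Insert 1 (step 9): P = [1, 3, 8, 9] / [2, 6] / [4, 7] / [5];  Q = [1, 3, 5, 6] / [2, 7] / [4, 8] / [9]
Final shape: (4, 2, 2, 1).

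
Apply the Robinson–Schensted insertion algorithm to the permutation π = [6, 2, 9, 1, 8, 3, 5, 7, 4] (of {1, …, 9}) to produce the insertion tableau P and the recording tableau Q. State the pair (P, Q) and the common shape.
P = [1, 3, 4, 7] / [2, 5] / [6, 8] / [9];  Q = [1, 3, 7, 8] / [2, 5] / [4, 6] / [9];  common shape = (4, 2, 2, 1)

Row-insert the values π_1, π_2, … into P one at a time, bumping the leftmost entry strictly greater than the inserted value down to the next row. The recording tableau Q records, in position (i, j), the step at which that cell was added to P.
  Insert 6 (step 1): P = [6];  Q = [1]
  Insert 2 (step 2): P = [2] / [6];  Q = [1] / [2]
  Insert 9 (step 3): P = [2, 9] / [6];  Q = [1, 3] / [2]
  Insert 1 (step 4): P = [1, 9] / [2] / [6];  Q = [1, 3] / [2] / [4]
  Insert 8 (step 5): P = [1, 8] / [2, 9] / [6];  Q = [1, 3] / [2, 5] / [4]
  Insert 3 (step 6): P = [1, 3] / [2, 8] / [6, 9];  Q = [1, 3] / [2, 5] / [4, 6]
  Insert 5 (step 7): P = [1, 3, 5] / [2, 8] / [6, 9];  Q = [1, 3, 7] / [2, 5] / [4, 6]
  Insert 7 (step 8): P = [1, 3, 5, 7] / [2, 8] / [6, 9];  Q = [1, 3, 7, 8] / [2, 5] / [4, 6]
  Insert 4 (step 9): P = [1, 3, 4, 7] / [2, 5] / [6, 8] / [9];  Q = [1, 3, 7, 8] / [2, 5] / [4, 6] / [9]
Final shape: (4, 2, 2, 1).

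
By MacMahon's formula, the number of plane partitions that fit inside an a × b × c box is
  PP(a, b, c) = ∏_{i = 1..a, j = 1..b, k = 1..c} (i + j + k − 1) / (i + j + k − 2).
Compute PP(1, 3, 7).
PP(1, 3, 7) = 120

Evaluate the triple product over i = 1..1, j = 1..3, k = 1..7. The factors are (2/1) · (3/2) · (4/3) · (5/4) · (6/5) · (7/6) · (8/7) · (3/2) · … (21 factors total). The numerators and denominators telescope so the product is an integer; carrying out the multiplication exactly gives PP(1, 3, 7) = 120.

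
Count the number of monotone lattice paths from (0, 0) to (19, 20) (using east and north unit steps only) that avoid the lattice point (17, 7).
Number of paths = 68886923490

Total paths from (0, 0) to (19, 20): C(39, 19) = 68923264410. Paths through (17, 7): (paths (0, 0) → (17, 7)) × (paths (17, 7) → (19, 20)) = C(24, 17) · C(15, 2) = 346104 · 105 = 36340920. Avoidance count = 68923264410 − 36340920 = 68886923490.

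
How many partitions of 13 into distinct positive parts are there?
q(13) = 18

List partitions of 13 into distinct parts: 13, 12+1, 11+2, 10+3, 10+2+1, 9+4, 9+3+1, 8+5, 8+4+1, 8+3+2, 7+6, 7+5+1, 7+4+2, 7+3+2+1, 6+5+2, 6+4+3, 6+4+2+1, 5+4+3+1. There are q(13) = 18. (Euler: this equals the number of odd-part partitions of 13.)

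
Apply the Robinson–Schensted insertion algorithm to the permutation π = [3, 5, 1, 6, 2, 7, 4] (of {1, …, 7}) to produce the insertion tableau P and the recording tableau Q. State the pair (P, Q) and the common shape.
P = [1, 2, 4, 7] / [3, 5, 6];  Q = [1, 2, 4, 6] / [3, 5, 7];  common shape = (4, 3)

Row-insert the values π_1, π_2, … into P one at a time, bumping the leftmost entry strictly greater than the inserted value down to the next row. The recording tableau Q records, in position (i, j), the step at which that cell was added to P.
  Insert 3 (step 1): P = [3];  Q = [1]
  Insert 5 (step 2): P = [3, 5];  Q = [1, 2]
  Insert 1 (step 3): P = [1, 5] / [3];  Q = [1, 2] / [3]
  Insert 6 (step 4): P = [1, 5, 6] / [3];  Q = [1, 2, 4] / [3]
  Insert 2 (step 5): P = [1, 2, 6] / [3, 5];  Q = [1, 2, 4] / [3, 5]
  Insert 7 (step 6): P = [1, 2, 6, 7] / [3, 5];  Q = [1, 2, 4, 6] / [3, 5]
  Insert 4 (step 7): P = [1, 2, 4, 7] / [3, 5, 6];  Q = [1, 2, 4, 6] / [3, 5, 7]
Final shape: (4, 3).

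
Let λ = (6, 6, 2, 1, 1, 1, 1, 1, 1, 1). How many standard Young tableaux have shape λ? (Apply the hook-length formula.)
# SYT of shape (6, 6, 2, 1, 1, 1, 1, 1, 1, 1) = 44341440

Hook-length formula: f^λ = n! / Π hook(c), product over all cells c of the Young diagram. For λ = (6, 6, 2, 1, 1, 1, 1, 1, 1, 1), n = 21 boxes. Hook lengths by row (left-to-right, top-to-bottom): [15, 7, 5, 4, 3, 2]; [14, 6, 4, 3, 2, 1]; [9, 1]; [7]; [6]; [5]; [4]; [3]; [2]; [1]. Product of hooks = 1152216576000. So f^λ = 21! / 1152216576000 = 51090942171709440000 / 1152216576000 = 44341440.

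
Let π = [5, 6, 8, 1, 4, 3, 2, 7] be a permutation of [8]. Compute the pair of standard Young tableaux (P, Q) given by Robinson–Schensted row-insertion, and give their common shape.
P = [1, 2, 7] / [3, 6, 8] / [4] / [5];  Q = [1, 2, 3] / [4, 5, 8] / [6] / [7];  common shape = (3, 3, 1, 1)

Row-insert the values π_1, π_2, … into P one at a time, bumping the leftmost entry strictly greater than the inserted value down to the next row. The recording tableau Q records, in position (i, j), the step at which that cell was added to P.
  Insert 5 (step 1): P = [5];  Q = [1]
  Insert 6 (step 2): P = [5, 6];  Q = [1, 2]
  Insert 8 (step 3): P = [5, 6, 8];  Q = [1, 2, 3]
  Insert 1 (step 4): P = [1, 6, 8] / [5];  Q = [1, 2, 3] / [4]
  Insert 4 (step 5): P = [1, 4, 8] / [5, 6];  Q = [1, 2, 3] / [4, 5]
  Insert 3 (step 6): P = [1, 3, 8] / [4, 6] / [5];  Q = [1, 2, 3] / [4, 5] / [6]
  Insert 2 (step 7): P = [1, 2, 8] / [3, 6] / [4] / [5];  Q = [1, 2, 3] / [4, 5] / [6] / [7]
  Insert 7 (step 8): P = [1, 2, 7] / [3, 6, 8] / [4] / [5];  Q = [1, 2, 3] / [4, 5, 8] / [6] / [7]
Final shape: (3, 3, 1, 1).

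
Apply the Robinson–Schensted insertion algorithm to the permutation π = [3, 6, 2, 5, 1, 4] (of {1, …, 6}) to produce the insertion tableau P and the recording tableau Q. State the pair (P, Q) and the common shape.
P = [1, 4] / [2, 5] / [3, 6];  Q = [1, 2] / [3, 4] / [5, 6];  common shape = (2, 2, 2)

Row-insert the values π_1, π_2, … into P one at a time, bumping the leftmost entry strictly greater than the inserted value down to the next row. The recording tableau Q records, in position (i, j), the step at which that cell was added to P.
  Insert 3 (step 1): P = [3];  Q = [1]
  Insert 6 (step 2): P = [3, 6];  Q = [1, 2]
  Insert 2 (step 3): P = [2, 6] / [3];  Q = [1, 2] / [3]
  Insert 5 (step 4): P = [2, 5] / [3, 6];  Q = [1, 2] / [3, 4]
  Insert 1 (step 5): P = [1, 5] / [2, 6] / [3];  Q = [1, 2] / [3, 4] / [5]
  Insert 4 (step 6): P = [1, 4] / [2, 5] / [3, 6];  Q = [1, 2] / [3, 4] / [5, 6]
Final shape: (2, 2, 2).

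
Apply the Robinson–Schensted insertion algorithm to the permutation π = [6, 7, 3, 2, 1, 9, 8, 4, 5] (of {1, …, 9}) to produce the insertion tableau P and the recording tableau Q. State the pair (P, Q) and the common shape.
P = [1, 4, 5] / [2, 7, 8] / [3, 9] / [6];  Q = [1, 2, 6] / [3, 7, 9] / [4, 8] / [5];  common shape = (3, 3, 2, 1)

Row-insert the values π_1, π_2, … into P one at a time, bumping the leftmost entry strictly greater than the inserted value down to the next row. The recording tableau Q records, in position (i, j), the step at which that cell was added to P.
  Insert 6 (step 1): P = [6];  Q = [1]
  Insert 7 (step 2): P = [6, 7];  Q = [1, 2]
  Insert 3 (step 3): P = [3, 7] / [6];  Q = [1, 2] / [3]
  Insert 2 (step 4): P = [2, 7] / [3] / [6];  Q = [1, 2] / [3] / [4]
  Insert 1 (step 5): P = [1, 7] / [2] / [3] / [6];  Q = [1, 2] / [3] / [4] / [5]
  Insert 9 (step 6): P = [1, 7, 9] / [2] / [3] / [6];  Q = [1, 2, 6] / [3] / [4] / [5]
  Insert 8 (step 7): P = [1, 7, 8] / [2, 9] / [3] / [6];  Q = [1, 2, 6] / [3, 7] / [4] / [5]
  Insert 4 (step 8): P = [1, 4, 8] / [2, 7] / [3, 9] / [6];  Q = [1, 2, 6] / [3, 7] / [4, 8] / [5]
  Insert 5 (step 9): P = [1, 4, 5] / [2, 7, 8] / [3, 9] / [6];  Q = [1, 2, 6] / [3, 7, 9] / [4, 8] / [5]
Final shape: (3, 3, 2, 1).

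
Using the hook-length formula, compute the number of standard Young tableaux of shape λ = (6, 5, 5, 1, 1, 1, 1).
# SYT of shape (6, 5, 5, 1, 1, 1, 1) = 38798760

Hook-length formula: f^λ = n! / Π hook(c), product over all cells c of the Young diagram. For λ = (6, 5, 5, 1, 1, 1, 1), n = 20 boxes. Hook lengths by row (left-to-right, top-to-bottom): [12, 7, 6, 5, 4, 1]; [10, 5, 4, 3, 2]; [9, 4, 3, 2, 1]; [4]; [3]; [2]; [1]. Product of hooks = 62705664000. So f^λ = 20! / 62705664000 = 2432902008176640000 / 62705664000 = 38798760.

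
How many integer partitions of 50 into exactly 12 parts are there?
p(50, 12 parts) = 17084

Partitions of n into exactly k parts are in bijection with partitions of n − k into at most k parts (subtract 1 from each part). So p(50, exactly 12) = p(38, parts ≤ 12). Computing via the recurrence p(m, j) = p(m, j−1) + p(m−j, j) gives 17084.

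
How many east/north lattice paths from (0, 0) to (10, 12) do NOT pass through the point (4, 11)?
Number of paths = 637091

Total paths from (0, 0) to (10, 12): C(22, 10) = 646646. Paths through (4, 11): (paths (0, 0) → (4, 11)) × (paths (4, 11) → (10, 12)) = C(15, 4) · C(7, 6) = 1365 · 7 = 9555. Avoidance count = 646646 − 9555 = 637091.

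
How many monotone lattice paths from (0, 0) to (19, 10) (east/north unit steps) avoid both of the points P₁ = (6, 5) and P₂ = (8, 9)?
Number of paths = 15863034

Inclusion–exclusion. Total paths: C(29, 19) = 20030010. Through P₁: C(11, 6)·C(18, 13) = 3958416. Through P₂: C(17, 8)·C(12, 11) = 291720. Since P₁ is strictly southwest of P₂, a monotone path through both must visit P₁ then P₂; paths through both = C(11, 6)·C(6, 2)·C(12, 11) = 83160. Avoid both = 20030010 − 3958416 − 291720 + 83160 = 15863034.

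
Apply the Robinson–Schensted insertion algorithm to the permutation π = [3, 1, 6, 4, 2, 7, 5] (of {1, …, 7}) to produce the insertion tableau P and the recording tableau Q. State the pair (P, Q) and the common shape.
P = [1, 2, 5] / [3, 4, 7] / [6];  Q = [1, 3, 6] / [2, 4, 7] / [5];  common shape = (3, 3, 1)

Row-insert the values π_1, π_2, … into P one at a time, bumping the leftmost entry strictly greater than the inserted value down to the next row. The recording tableau Q records, in position (i, j), the step at which that cell was added to P.
  Insert 3 (step 1): P = [3];  Q = [1]
  Insert 1 (step 2): P = [1] / [3];  Q = [1] / [2]
  Insert 6 (step 3): P = [1, 6] / [3];  Q = [1, 3] / [2]
  Insert 4 (step 4): P = [1, 4] / [3, 6];  Q = [1, 3] / [2, 4]
  Insert 2 (step 5): P = [1, 2] / [3, 4] / [6];  Q = [1, 3] / [2, 4] / [5]
  Insert 7 (step 6): P = [1, 2, 7] / [3, 4] / [6];  Q = [1, 3, 6] / [2, 4] / [5]
  Insert 5 (step 7): P = [1, 2, 5] / [3, 4, 7] / [6];  Q = [1, 3, 6] / [2, 4, 7] / [5]
Final shape: (3, 3, 1).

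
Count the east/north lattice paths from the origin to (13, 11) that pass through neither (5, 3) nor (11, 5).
Number of paths = 1697024

Inclusion–exclusion. Total paths: C(24, 13) = 2496144. Through P₁: C(8, 5)·C(16, 8) = 720720. Through P₂: C(16, 11)·C(8, 2) = 122304. Since P₁ is strictly southwest of P₂, a monotone path through both must visit P₁ then P₂; paths through both = C(8, 5)·C(8, 6)·C(8, 2) = 43904. Avoid both = 2496144 − 720720 − 122304 + 43904 = 1697024.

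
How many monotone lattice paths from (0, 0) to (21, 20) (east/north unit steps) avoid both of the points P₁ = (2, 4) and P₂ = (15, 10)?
Number of paths = 185312868730

Inclusion–exclusion. Total paths: C(41, 21) = 269128937220. Through P₁: C(6, 2)·C(35, 19) = 60898934250. Through P₂: C(25, 15)·C(16, 6) = 26176230080. Since P₁ is strictly southwest of P₂, a monotone path through both must visit P₁ then P₂; paths through both = C(6, 2)·C(19, 13)·C(16, 6) = 3259095840. Avoid both = 269128937220 − 60898934250 − 26176230080 + 3259095840 = 185312868730.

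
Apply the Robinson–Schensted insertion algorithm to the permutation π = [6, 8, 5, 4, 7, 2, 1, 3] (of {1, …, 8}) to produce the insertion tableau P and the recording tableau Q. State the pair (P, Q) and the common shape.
P = [1, 3] / [2, 7] / [4, 8] / [5] / [6];  Q = [1, 2] / [3, 5] / [4, 8] / [6] / [7];  common shape = (2, 2, 2, 1, 1)

Row-insert the values π_1, π_2, … into P one at a time, bumping the leftmost entry strictly greater than the inserted value down to the next row. The recording tableau Q records, in position (i, j), the step at which that cell was added to P.
  Insert 6 (step 1): P = [6];  Q = [1]
  Insert 8 (step 2): P = [6, 8];  Q = [1, 2]
  Insert 5 (step 3): P = [5, 8] / [6];  Q = [1, 2] / [3]
  Insert 4 (step 4): P = [4, 8] / [5] / [6];  Q = [1, 2] / [3] / [4]
  Insert 7 (step 5): P = [4, 7] / [5, 8] / [6];  Q = [1, 2] / [3, 5] / [4]
  Insert 2 (step 6): P = [2, 7] / [4, 8] / [5] / [6];  Q = [1, 2] / [3, 5] / [4] / [6]
  Insert 1 (step 7): P = [1, 7] / [2, 8] / [4] / [5] / [6];  Q = [1, 2] / [3, 5] / [4] / [6] / [7]
  Insert 3 (step 8): P = [1, 3] / [2, 7] / [4, 8] / [5] / [6];  Q = [1, 2] / [3, 5] / [4, 8] / [6] / [7]
Final shape: (2, 2, 2, 1, 1).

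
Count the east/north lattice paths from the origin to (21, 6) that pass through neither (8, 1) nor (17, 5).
Number of paths = 119403

Inclusion–exclusion. Total paths: C(27, 21) = 296010. Through P₁: C(9, 8)·C(18, 13) = 77112. Through P₂: C(22, 17)·C(5, 4) = 131670. Since P₁ is strictly southwest of P₂, a monotone path through both must visit P₁ then P₂; paths through both = C(9, 8)·C(13, 9)·C(5, 4) = 32175. Avoid both = 296010 − 77112 − 131670 + 32175 = 119403.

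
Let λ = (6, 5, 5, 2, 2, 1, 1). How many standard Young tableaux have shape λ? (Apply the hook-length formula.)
# SYT of shape (6, 5, 5, 2, 2, 1, 1) = 1991669680

Hook-length formula: f^λ = n! / Π hook(c), product over all cells c of the Young diagram. For λ = (6, 5, 5, 2, 2, 1, 1), n = 22 boxes. Hook lengths by row (left-to-right, top-to-bottom): [12, 9, 6, 5, 4, 1]; [10, 7, 4, 3, 2]; [9, 6, 3, 2, 1]; [5, 2]; [4, 1]; [2]; [1]. Product of hooks = 564350976000. So f^λ = 22! / 564350976000 = 1124000727777607680000 / 564350976000 = 1991669680.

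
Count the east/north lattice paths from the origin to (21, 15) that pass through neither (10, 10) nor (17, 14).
Number of paths = 3739823127

Inclusion–exclusion. Total paths: C(36, 21) = 5567902560. Through P₁: C(20, 10)·C(16, 11) = 807014208. Through P₂: C(31, 17)·C(5, 4) = 1325912625. Since P₁ is strictly southwest of P₂, a monotone path through both must visit P₁ then P₂; paths through both = C(20, 10)·C(11, 7)·C(5, 4) = 304847400. Avoid both = 5567902560 − 807014208 − 1325912625 + 304847400 = 3739823127.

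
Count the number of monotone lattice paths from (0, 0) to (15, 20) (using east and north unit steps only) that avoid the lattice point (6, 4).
Number of paths = 2818918410

Total paths from (0, 0) to (15, 20): C(35, 15) = 3247943160. Paths through (6, 4): (paths (0, 0) → (6, 4)) × (paths (6, 4) → (15, 20)) = C(10, 6) · C(25, 9) = 210 · 2042975 = 429024750. Avoidance count = 3247943160 − 429024750 = 2818918410.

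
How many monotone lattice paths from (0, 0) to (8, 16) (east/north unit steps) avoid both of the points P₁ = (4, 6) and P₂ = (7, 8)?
Number of paths = 486246

Inclusion–exclusion. Total paths: C(24, 8) = 735471. Through P₁: C(10, 4)·C(14, 4) = 210210. Through P₂: C(15, 7)·C(9, 1) = 57915. Since P₁ is strictly southwest of P₂, a monotone path through both must visit P₁ then P₂; paths through both = C(10, 4)·C(5, 3)·C(9, 1) = 18900. Avoid both = 735471 − 210210 − 57915 + 18900 = 486246.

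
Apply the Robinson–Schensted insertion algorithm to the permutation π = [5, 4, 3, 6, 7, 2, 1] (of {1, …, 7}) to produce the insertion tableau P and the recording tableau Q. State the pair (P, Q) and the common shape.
P = [1, 6, 7] / [2] / [3] / [4] / [5];  Q = [1, 4, 5] / [2] / [3] / [6] / [7];  common shape = (3, 1, 1, 1, 1)

Row-insert the values π_1, π_2, … into P one at a time, bumping the leftmost entry strictly greater than the inserted value down to the next row. The recording tableau Q records, in position (i, j), the step at which that cell was added to P.
  Insert 5 (step 1): P = [5];  Q = [1]
  Insert 4 (step 2): P = [4] / [5];  Q = [1] / [2]
  Insert 3 (step 3): P = [3] / [4] / [5];  Q = [1] / [2] / [3]
  Insert 6 (step 4): P = [3, 6] / [4] / [5];  Q = [1, 4] / [2] / [3]
  Insert 7 (step 5): P = [3, 6, 7] / [4] / [5];  Q = [1, 4, 5] / [2] / [3]
  Insert 2 (step 6): P = [2, 6, 7] / [3] / [4] / [5];  Q = [1, 4, 5] / [2] / [3] / [6]
  Insert 1 (step 7): P = [1, 6, 7] / [2] / [3] / [4] / [5];  Q = [1, 4, 5] / [2] / [3] / [6] / [7]
Final shape: (3, 1, 1, 1, 1).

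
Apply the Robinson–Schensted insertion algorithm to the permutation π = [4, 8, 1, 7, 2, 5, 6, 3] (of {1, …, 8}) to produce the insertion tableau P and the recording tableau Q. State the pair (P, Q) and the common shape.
P = [1, 2, 3, 6] / [4, 5] / [7] / [8];  Q = [1, 2, 6, 7] / [3, 4] / [5] / [8];  common shape = (4, 2, 1, 1)

Row-insert the values π_1, π_2, … into P one at a time, bumping the leftmost entry strictly greater than the inserted value down to the next row. The recording tableau Q records, in position (i, j), the step at which that cell was added to P.
  Insert 4 (step 1): P = [4];  Q = [1]
  Insert 8 (step 2): P = [4, 8];  Q = [1, 2]
  Insert 1 (step 3): P = [1, 8] / [4];  Q = [1, 2] / [3]
  Insert 7 (step 4): P = [1, 7] / [4, 8];  Q = [1, 2] / [3, 4]
  Insert 2 (step 5): P = [1, 2] / [4, 7] / [8];  Q = [1, 2] / [3, 4] / [5]
  Insert 5 (step 6): P = [1, 2, 5] / [4, 7] / [8];  Q = [1, 2, 6] / [3, 4] / [5]
  Insert 6 (step 7): P = [1, 2, 5, 6] / [4, 7] / [8];  Q = [1, 2, 6, 7] / [3, 4] / [5]
  Insert 3 (step 8): P = [1, 2, 3, 6] / [4, 5] / [7] / [8];  Q = [1, 2, 6, 7] / [3, 4] / [5] / [8]
Final shape: (4, 2, 1, 1).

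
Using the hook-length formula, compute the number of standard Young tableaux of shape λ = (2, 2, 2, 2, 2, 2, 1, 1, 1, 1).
# SYT of shape (2, 2, 2, 2, 2, 2, 1, 1, 1, 1) = 3640

Hook-length formula: f^λ = n! / Π hook(c), product over all cells c of the Young diagram. For λ = (2, 2, 2, 2, 2, 2, 1, 1, 1, 1), n = 16 boxes. Hook lengths by row (left-to-right, top-to-bottom): [11, 6]; [10, 5]; [9, 4]; [8, 3]; [7, 2]; [6, 1]; [4]; [3]; [2]; [1]. Product of hooks = 5748019200. So f^λ = 16! / 5748019200 = 20922789888000 / 5748019200 = 3640.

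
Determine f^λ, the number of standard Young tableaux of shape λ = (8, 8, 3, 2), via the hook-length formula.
# SYT of shape (8, 8, 3, 2) = 44442216

Hook-length formula: f^λ = n! / Π hook(c), product over all cells c of the Young diagram. For λ = (8, 8, 3, 2), n = 21 boxes. Hook lengths by row (left-to-right, top-to-bottom): [11, 10, 8, 6, 5, 4, 3, 2]; [10, 9, 7, 5, 4, 3, 2, 1]; [4, 3, 1]; [2, 1]. Product of hooks = 1149603840000. So f^λ = 21! / 1149603840000 = 51090942171709440000 / 1149603840000 = 44442216.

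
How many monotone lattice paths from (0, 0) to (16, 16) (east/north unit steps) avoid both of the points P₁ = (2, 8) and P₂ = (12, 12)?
Number of paths = 400552970

Inclusion–exclusion. Total paths: C(32, 16) = 601080390. Through P₁: C(10, 2)·C(22, 14) = 14389650. Through P₂: C(24, 12)·C(8, 4) = 189290920. Since P₁ is strictly southwest of P₂, a monotone path through both must visit P₁ then P₂; paths through both = C(10, 2)·C(14, 10)·C(8, 4) = 3153150. Avoid both = 601080390 − 14389650 − 189290920 + 3153150 = 400552970.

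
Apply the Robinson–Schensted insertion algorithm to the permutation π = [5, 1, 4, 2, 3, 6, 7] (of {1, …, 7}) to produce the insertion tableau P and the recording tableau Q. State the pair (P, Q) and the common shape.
P = [1, 2, 3, 6, 7] / [4] / [5];  Q = [1, 3, 5, 6, 7] / [2] / [4];  common shape = (5, 1, 1)

Row-insert the values π_1, π_2, … into P one at a time, bumping the leftmost entry strictly greater than the inserted value down to the next row. The recording tableau Q records, in position (i, j), the step at which that cell was added to P.
  Insert 5 (step 1): P = [5];  Q = [1]
  Insert 1 (step 2): P = [1] / [5];  Q = [1] / [2]
  Insert 4 (step 3): P = [1, 4] / [5];  Q = [1, 3] / [2]
  Insert 2 (step 4): P = [1, 2] / [4] / [5];  Q = [1, 3] / [2] / [4]
  Insert 3 (step 5): P = [1, 2, 3] / [4] / [5];  Q = [1, 3, 5] / [2] / [4]
  Insert 6 (step 6): P = [1, 2, 3, 6] / [4] / [5];  Q = [1, 3, 5, 6] / [2] / [4]
  Insert 7 (step 7): P = [1, 2, 3, 6, 7] / [4] / [5];  Q = [1, 3, 5, 6, 7] / [2] / [4]
Final shape: (5, 1, 1).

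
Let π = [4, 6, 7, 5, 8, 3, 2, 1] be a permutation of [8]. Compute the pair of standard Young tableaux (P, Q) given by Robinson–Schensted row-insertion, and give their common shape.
P = [1, 5, 7, 8] / [2] / [3] / [4] / [6];  Q = [1, 2, 3, 5] / [4] / [6] / [7] / [8];  common shape = (4, 1, 1, 1, 1)

Row-insert the values π_1, π_2, … into P one at a time, bumping the leftmost entry strictly greater than the inserted value down to the next row. The recording tableau Q records, in position (i, j), the step at which that cell was added to P.
  Insert 4 (step 1): P = [4];  Q = [1]
  Insert 6 (step 2): P = [4, 6];  Q = [1, 2]
  Insert 7 (step 3): P = [4, 6, 7];  Q = [1, 2, 3]
  Insert 5 (step 4): P = [4, 5, 7] / [6];  Q = [1, 2, 3] / [4]
  Insert 8 (step 5): P = [4, 5, 7, 8] / [6];  Q = [1, 2, 3, 5] / [4]
  Insert 3 (step 6): P = [3, 5, 7, 8] / [4] / [6];  Q = [1, 2, 3, 5] / [4] / [6]
  Insert 2 (step 7): P = [2, 5, 7, 8] / [3] / [4] / [6];  Q = [1, 2, 3, 5] / [4] / [6] / [7]
  Insert 1 (step 8): P = [1, 5, 7, 8] / [2] / [3] / [4] / [6];  Q = [1, 2, 3, 5] / [4] / [6] / [7] / [8]
Final shape: (4, 1, 1, 1, 1).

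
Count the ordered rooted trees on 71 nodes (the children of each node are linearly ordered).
C_70 = 1321422108420282270489942177190229544600

These ordered rooted trees are counted by the Catalan number C_n = (1/(n + 1)) · C(2n, n). For n = 70: C_70 = (1/71) · C(140, 70) = 93820969697840041204785894580506297666600/71 = 1321422108420282270489942177190229544600.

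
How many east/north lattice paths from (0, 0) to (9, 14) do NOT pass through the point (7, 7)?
Number of paths = 693638

Total paths from (0, 0) to (9, 14): C(23, 9) = 817190. Paths through (7, 7): (paths (0, 0) → (7, 7)) × (paths (7, 7) → (9, 14)) = C(14, 7) · C(9, 2) = 3432 · 36 = 123552. Avoidance count = 817190 − 123552 = 693638.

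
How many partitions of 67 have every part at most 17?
p(67, parts ≤ 17) = 1664525

Use the recurrence p(n, m) = p(n, m−1) + p(n−m, m): either the largest part is < m (count p(n, m−1)) or the largest part is exactly m (remove one copy of m, count p(n−m, m)). With p(0, ·) = 1 this gives p(67, parts ≤ 17) = 1664525. (By conjugating Young diagrams, this also counts partitions of 67 into at most 17 parts.)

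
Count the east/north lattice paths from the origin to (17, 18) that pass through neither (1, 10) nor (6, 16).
Number of paths = 4524054051

Inclusion–exclusion. Total paths: C(35, 17) = 4537567650. Through P₁: C(11, 1)·C(24, 16) = 8090181. Through P₂: C(22, 6)·C(13, 11) = 5819814. Since P₁ is strictly southwest of P₂, a monotone path through both must visit P₁ then P₂; paths through both = C(11, 1)·C(11, 5)·C(13, 11) = 396396. Avoid both = 4537567650 − 8090181 − 5819814 + 396396 = 4524054051.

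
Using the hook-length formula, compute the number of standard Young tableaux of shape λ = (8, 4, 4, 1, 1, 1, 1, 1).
# SYT of shape (8, 4, 4, 1, 1, 1, 1, 1) = 181060880

Hook-length formula: f^λ = n! / Π hook(c), product over all cells c of the Young diagram. For λ = (8, 4, 4, 1, 1, 1, 1, 1), n = 21 boxes. Hook lengths by row (left-to-right, top-to-bottom): [15, 9, 8, 7, 4, 3, 2, 1]; [10, 4, 3, 2]; [9, 3, 2, 1]; [5]; [4]; [3]; [2]; [1]. Product of hooks = 282175488000. So f^λ = 21! / 282175488000 = 51090942171709440000 / 282175488000 = 181060880.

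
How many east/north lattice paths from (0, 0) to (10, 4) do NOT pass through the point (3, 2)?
Number of paths = 641

Total paths from (0, 0) to (10, 4): C(14, 10) = 1001. Paths through (3, 2): (paths (0, 0) → (3, 2)) × (paths (3, 2) → (10, 4)) = C(5, 3) · C(9, 7) = 10 · 36 = 360. Avoidance count = 1001 − 360 = 641.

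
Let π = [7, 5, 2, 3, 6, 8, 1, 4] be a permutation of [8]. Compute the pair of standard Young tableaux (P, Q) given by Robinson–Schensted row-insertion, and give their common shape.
P = [1, 3, 4, 8] / [2, 6] / [5] / [7];  Q = [1, 4, 5, 6] / [2, 8] / [3] / [7];  common shape = (4, 2, 1, 1)

Row-insert the values π_1, π_2, … into P one at a time, bumping the leftmost entry strictly greater than the inserted value down to the next row. The recording tableau Q records, in position (i, j), the step at which that cell was added to P.
  Insert 7 (step 1): P = [7];  Q = [1]
  Insert 5 (step 2): P = [5] / [7];  Q = [1] / [2]
  Insert 2 (step 3): P = [2] / [5] / [7];  Q = [1] / [2] / [3]
  Insert 3 (step 4): P = [2, 3] / [5] / [7];  Q = [1, 4] / [2] / [3]
  Insert 6 (step 5): P = [2, 3, 6] / [5] / [7];  Q = [1, 4, 5] / [2] / [3]
  Insert 8 (step 6): P = [2, 3, 6, 8] / [5] / [7];  Q = [1, 4, 5, 6] / [2] / [3]
  Insert 1 (step 7): P = [1, 3, 6, 8] / [2] / [5] / [7];  Q = [1, 4, 5, 6] / [2] / [3] / [7]
  Insert 4 (step 8): P = [1, 3, 4, 8] / [2, 6] / [5] / [7];  Q = [1, 4, 5, 6] / [2, 8] / [3] / [7]
Final shape: (4, 2, 1, 1).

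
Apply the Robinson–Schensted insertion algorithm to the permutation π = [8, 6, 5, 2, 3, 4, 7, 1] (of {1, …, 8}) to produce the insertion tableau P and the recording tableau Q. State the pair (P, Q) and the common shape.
P = [1, 3, 4, 7] / [2] / [5] / [6] / [8];  Q = [1, 5, 6, 7] / [2] / [3] / [4] / [8];  common shape = (4, 1, 1, 1, 1)

Row-insert the values π_1, π_2, … into P one at a time, bumping the leftmost entry strictly greater than the inserted value down to the next row. The recording tableau Q records, in position (i, j), the step at which that cell was added to P.
  Insert 8 (step 1): P = [8];  Q = [1]
  Insert 6 (step 2): P = [6] / [8];  Q = [1] / [2]
  Insert 5 (step 3): P = [5] / [6] / [8];  Q = [1] / [2] / [3]
  Insert 2 (step 4): P = [2] / [5] / [6] / [8];  Q = [1] / [2] / [3] / [4]
  Insert 3 (step 5): P = [2, 3] / [5] / [6] / [8];  Q = [1, 5] / [2] / [3] / [4]
  Insert 4 (step 6): P = [2, 3, 4] / [5] / [6] / [8];  Q = [1, 5, 6] / [2] / [3] / [4]
  Insert 7 (step 7): P = [2, 3, 4, 7] / [5] / [6] / [8];  Q = [1, 5, 6, 7] / [2] / [3] / [4]
  Insert 1 (step 8): P = [1, 3, 4, 7] / [2] / [5] / [6] / [8];  Q = [1, 5, 6, 7] / [2] / [3] / [4] / [8]
Final shape: (4, 1, 1, 1, 1).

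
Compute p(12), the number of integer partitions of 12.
p(12) = 77

List all partitions of 12: 12, 11+1, 10+2, 10+1+1, 9+3, 9+2+1, 9+1+1+1, 8+4, 8+3+1, 8+2+2, 8+2+1+1, 8+1+1+1+1, 7+5, 7+4+1, 7+3+2, 7+3+1+1, 7+2+2+1, 7+2+1+1+1, 7+1+1+1+1+1, 6+6, 6+5+1, 6+4+2, 6+4+1+1, 6+3+3, 6+3+2+1, 6+3+1+1+1, 6+2+2+2, 6+2+2+1+1, 6+2+1+1+1+1, 6+1+1+1+1+1+1, … (77 total). Counting them gives p(12) = 77.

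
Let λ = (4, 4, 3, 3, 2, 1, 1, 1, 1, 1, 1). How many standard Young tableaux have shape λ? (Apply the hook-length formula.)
# SYT of shape (4, 4, 3, 3, 2, 1, 1, 1, 1, 1, 1) = 241746120

Hook-length formula: f^λ = n! / Π hook(c), product over all cells c of the Young diagram. For λ = (4, 4, 3, 3, 2, 1, 1, 1, 1, 1, 1), n = 22 boxes. Hook lengths by row (left-to-right, top-to-bottom): [14, 7, 5, 2]; [13, 6, 4, 1]; [11, 4, 2]; [10, 3, 1]; [8, 1]; [6]; [5]; [4]; [3]; [2]; [1]. Product of hooks = 4649508864000. So f^λ = 22! / 4649508864000 = 1124000727777607680000 / 4649508864000 = 241746120.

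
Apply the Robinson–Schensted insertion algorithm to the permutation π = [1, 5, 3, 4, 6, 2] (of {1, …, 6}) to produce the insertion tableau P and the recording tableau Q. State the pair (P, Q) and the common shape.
P = [1, 2, 4, 6] / [3] / [5];  Q = [1, 2, 4, 5] / [3] / [6];  common shape = (4, 1, 1)

Row-insert the values π_1, π_2, … into P one at a time, bumping the leftmost entry strictly greater than the inserted value down to the next row. The recording tableau Q records, in position (i, j), the step at which that cell was added to P.
  Insert 1 (step 1): P = [1];  Q = [1]
  Insert 5 (step 2): P = [1, 5];  Q = [1, 2]
  Insert 3 (step 3): P = [1, 3] / [5];  Q = [1, 2] / [3]
  Insert 4 (step 4): P = [1, 3, 4] / [5];  Q = [1, 2, 4] / [3]
  Insert 6 (step 5): P = [1, 3, 4, 6] / [5];  Q = [1, 2, 4, 5] / [3]
  Insert 2 (step 6): P = [1, 2, 4, 6] / [3] / [5];  Q = [1, 2, 4, 5] / [3] / [6]
Final shape: (4, 1, 1).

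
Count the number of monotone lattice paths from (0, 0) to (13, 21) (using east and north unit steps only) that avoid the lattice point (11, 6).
Number of paths = 926300624

Total paths from (0, 0) to (13, 21): C(34, 13) = 927983760. Paths through (11, 6): (paths (0, 0) → (11, 6)) × (paths (11, 6) → (13, 21)) = C(17, 11) · C(17, 2) = 12376 · 136 = 1683136. Avoidance count = 927983760 − 1683136 = 926300624.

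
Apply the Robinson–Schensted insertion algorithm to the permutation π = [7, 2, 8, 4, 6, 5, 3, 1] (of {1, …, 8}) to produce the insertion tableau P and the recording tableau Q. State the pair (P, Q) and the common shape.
P = [1, 3, 5] / [2, 8] / [4] / [6] / [7];  Q = [1, 3, 5] / [2, 4] / [6] / [7] / [8];  common shape = (3, 2, 1, 1, 1)

Row-insert the values π_1, π_2, … into P one at a time, bumping the leftmost entry strictly greater than the inserted value down to the next row. The recording tableau Q records, in position (i, j), the step at which that cell was added to P.
  Insert 7 (step 1): P = [7];  Q = [1]
  Insert 2 (step 2): P = [2] / [7];  Q = [1] / [2]
  Insert 8 (step 3): P = [2, 8] / [7];  Q = [1, 3] / [2]
  Insert 4 (step 4): P = [2, 4] / [7, 8];  Q = [1, 3] / [2, 4]
  Insert 6 (step 5): P = [2, 4, 6] / [7, 8];  Q = [1, 3, 5] / [2, 4]
  Insert 5 (step 6): P = [2, 4, 5] / [6, 8] / [7];  Q = [1, 3, 5] / [2, 4] / [6]
  Insert 3 (step 7): P = [2, 3, 5] / [4, 8] / [6] / [7];  Q = [1, 3, 5] / [2, 4] / [6] / [7]
  Insert 1 (step 8): P = [1, 3, 5] / [2, 8] / [4] / [6] / [7];  Q = [1, 3, 5] / [2, 4] / [6] / [7] / [8]
Final shape: (3, 2, 1, 1, 1).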